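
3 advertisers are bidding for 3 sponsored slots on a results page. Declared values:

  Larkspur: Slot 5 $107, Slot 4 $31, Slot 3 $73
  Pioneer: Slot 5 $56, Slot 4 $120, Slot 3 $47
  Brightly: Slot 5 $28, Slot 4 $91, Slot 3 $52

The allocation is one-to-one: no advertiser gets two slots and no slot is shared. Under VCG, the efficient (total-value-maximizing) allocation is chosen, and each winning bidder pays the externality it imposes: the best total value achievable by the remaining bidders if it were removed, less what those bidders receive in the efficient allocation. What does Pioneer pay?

Efficient allocation: Larkspur→Slot 5 ($107), Pioneer→Slot 4 ($120), Brightly→Slot 3 ($52); total welfare W = $279.
Pioneer receives Slot 4 at value $120, so the others get W − 120 = $159.
Without Pioneer: best allocation of the remaining 2 bidders over all 3 slots is Larkspur→Slot 5 ($107), Brightly→Slot 4 ($91), total $198.
VCG payment = (others' best without Pioneer) − (others' welfare with Pioneer) = 198 − 159 = $39.

Pioneer pays $39.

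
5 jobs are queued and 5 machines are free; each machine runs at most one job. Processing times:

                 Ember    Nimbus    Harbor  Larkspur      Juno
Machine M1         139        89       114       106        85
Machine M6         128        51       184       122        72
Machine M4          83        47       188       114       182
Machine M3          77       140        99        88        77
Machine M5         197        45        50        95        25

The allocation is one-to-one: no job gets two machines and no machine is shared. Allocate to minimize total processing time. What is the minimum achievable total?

Optimal: Ember→Machine M3 (77 min), Nimbus→Machine M4 (47 min), Harbor→Machine M5 (50 min), Larkspur→Machine M1 (106 min), Juno→Machine M6 (72 min) — total 77+47+50+106+72 = 352 min.
Min-entry greedy (repeatedly take the single cheapest remaining cell) gives 439 min, worse by 87.

Minimum total: 352 min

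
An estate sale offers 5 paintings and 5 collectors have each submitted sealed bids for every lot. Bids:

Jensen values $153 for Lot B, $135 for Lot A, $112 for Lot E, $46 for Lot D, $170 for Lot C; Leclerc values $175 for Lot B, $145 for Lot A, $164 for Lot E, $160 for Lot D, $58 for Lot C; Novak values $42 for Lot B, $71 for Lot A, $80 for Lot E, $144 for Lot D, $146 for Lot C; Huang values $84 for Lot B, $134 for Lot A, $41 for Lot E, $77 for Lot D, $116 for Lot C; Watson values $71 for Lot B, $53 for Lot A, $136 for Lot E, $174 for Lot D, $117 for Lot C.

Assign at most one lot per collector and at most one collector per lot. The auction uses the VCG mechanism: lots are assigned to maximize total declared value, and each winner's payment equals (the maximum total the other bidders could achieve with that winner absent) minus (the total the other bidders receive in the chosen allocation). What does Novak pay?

Novak pays $28.

Efficient allocation: Jensen→Lot B ($153), Leclerc→Lot E ($164), Novak→Lot C ($146), Huang→Lot A ($134), Watson→Lot D ($174); total welfare W = $771.
Novak receives Lot C at value $146, so the others get W − 146 = $625.
Without Novak: best allocation of the remaining 4 bidders over all 5 lots is Jensen→Lot C ($170), Leclerc→Lot B ($175), Huang→Lot A ($134), Watson→Lot D ($174), total $653.
VCG payment = (others' best without Novak) − (others' welfare with Novak) = 653 − 625 = $28.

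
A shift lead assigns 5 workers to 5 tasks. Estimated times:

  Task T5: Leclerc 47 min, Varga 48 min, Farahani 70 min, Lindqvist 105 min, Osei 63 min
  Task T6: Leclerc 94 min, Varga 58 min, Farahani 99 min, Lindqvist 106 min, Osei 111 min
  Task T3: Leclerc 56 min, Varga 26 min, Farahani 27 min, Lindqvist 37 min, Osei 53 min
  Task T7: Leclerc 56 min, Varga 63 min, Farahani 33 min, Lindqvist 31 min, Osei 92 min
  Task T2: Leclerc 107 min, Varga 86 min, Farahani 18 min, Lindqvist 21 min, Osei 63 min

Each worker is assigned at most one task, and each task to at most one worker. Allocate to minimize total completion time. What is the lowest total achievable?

Optimal: Leclerc→Task T5 (47 min), Varga→Task T6 (58 min), Farahani→Task T2 (18 min), Lindqvist→Task T7 (31 min), Osei→Task T3 (53 min) — total 47+58+18+31+53 = 207 min.
Column-greedy (each task in turn goes to its cheapest remaining worker) gives 226 min, worse by 19.
Next-best assignment: Leclerc→Task T5, Varga→Task T6, Farahani→Task T7, Lindqvist→Task T2, Osei→Task T3 = 212 min.
No other one-to-one assignment undercuts 207 min.

Min total: 207 min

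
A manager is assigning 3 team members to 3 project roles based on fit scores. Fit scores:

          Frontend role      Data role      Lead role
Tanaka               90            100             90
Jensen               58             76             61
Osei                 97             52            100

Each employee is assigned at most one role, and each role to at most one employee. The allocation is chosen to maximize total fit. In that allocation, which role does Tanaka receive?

Optimal: Tanaka→Frontend role (90 pts), Jensen→Data role (76 pts), Osei→Lead role (100 pts) — total 90+76+100 = 266 pts.
Row-greedy (each employee in turn takes its best remaining role) gives 258 pts, worse by 8.
Next-best assignment: Tanaka→Lead role, Jensen→Data role, Osei→Frontend role = 263 pts.
Every other assignment is strictly worse.
Tanaka's own top role is Data role (100 pts), but forcing Tanaka→Data role and reassigning the rest optimally gives only 258 pts — worse by 8.

Tanaka receives Frontend role.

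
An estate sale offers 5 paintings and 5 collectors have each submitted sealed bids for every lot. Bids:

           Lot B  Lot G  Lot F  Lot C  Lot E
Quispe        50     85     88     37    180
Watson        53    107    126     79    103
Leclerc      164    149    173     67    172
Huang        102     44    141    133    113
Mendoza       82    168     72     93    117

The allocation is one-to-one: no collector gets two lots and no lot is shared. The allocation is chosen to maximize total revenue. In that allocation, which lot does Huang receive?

Huang receives Lot C.

Optimal: Quispe→Lot E ($180), Watson→Lot F ($126), Leclerc→Lot B ($164), Huang→Lot C ($133), Mendoza→Lot G ($168) — total 180+126+164+133+168 = $771.
Max-entry greedy (repeatedly take the single best remaining cell) gives $707, worse by 64.
Next-best assignment: Quispe→Lot E, Watson→Lot C, Leclerc→Lot B, Huang→Lot F, Mendoza→Lot G = $732.
Swapping Huang↔Leclerc (Huang→Lot B $102, Leclerc→Lot C $67) loses 128.
Checked against all permutations: $771 is optimal.
Huang's own top lot is Lot F ($141), but forcing Huang→Lot F and reassigning the rest optimally gives only $732 — worse by 39.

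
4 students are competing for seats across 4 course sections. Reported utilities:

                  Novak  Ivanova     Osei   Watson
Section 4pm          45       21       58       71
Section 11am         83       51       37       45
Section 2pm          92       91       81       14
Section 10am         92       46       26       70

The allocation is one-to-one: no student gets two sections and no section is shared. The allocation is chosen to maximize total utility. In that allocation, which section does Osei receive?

Optimal: Novak→Section 11am (83 points), Ivanova→Section 2pm (91 points), Osei→Section 4pm (58 points), Watson→Section 10am (70 points) — total 83+91+58+70 = 302 points.
Next-best assignment: Novak→Section 10am, Ivanova→Section 11am, Osei→Section 2pm, Watson→Section 4pm = 295 points.
Swapping Osei↔Novak (Osei→Section 11am 37 points, Novak→Section 4pm 45 points) loses 59.
Every other assignment is strictly worse.
Osei's own top section is Section 2pm (81 points), but forcing Osei→Section 2pm and reassigning the rest optimally gives only 295 points — worse by 7.

Osei receives Section 4pm.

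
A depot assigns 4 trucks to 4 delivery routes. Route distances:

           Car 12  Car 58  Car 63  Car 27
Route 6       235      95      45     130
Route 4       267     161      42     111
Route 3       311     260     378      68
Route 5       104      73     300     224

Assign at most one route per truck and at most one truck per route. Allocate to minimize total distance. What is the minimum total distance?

Optimal: Car 12→Route 5 (104 km), Car 58→Route 6 (95 km), Car 63→Route 4 (42 km), Car 27→Route 3 (68 km) — total 104+95+42+68 = 309 km.
Column-greedy (each route in turn goes to its cheapest remaining truck) gives 520 km, worse by 211.
Swapping Car 63↔Car 27 (Car 63→Route 3 378 km, Car 27→Route 4 111 km) adds 379.
Checked against all permutations: 309 km is optimal.

Minimum total: 309 km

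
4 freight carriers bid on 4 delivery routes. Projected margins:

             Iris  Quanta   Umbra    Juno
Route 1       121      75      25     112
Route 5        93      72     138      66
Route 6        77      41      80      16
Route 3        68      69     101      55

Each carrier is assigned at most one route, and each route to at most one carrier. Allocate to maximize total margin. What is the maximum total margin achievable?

Maximum total: $396k

Treat this as an assignment problem: match each carrier to one route.
Optimal: Iris→Route 6 ($77k), Quanta→Route 3 ($69k), Umbra→Route 5 ($138k), Juno→Route 1 ($112k) — total 77+69+138+112 = $396k.
Row-greedy (each carrier in turn takes its best remaining route) gives $310k, worse by 86.
Next-best assignment: Iris→Route 6, Quanta→Route 5, Umbra→Route 3, Juno→Route 1 = $362k.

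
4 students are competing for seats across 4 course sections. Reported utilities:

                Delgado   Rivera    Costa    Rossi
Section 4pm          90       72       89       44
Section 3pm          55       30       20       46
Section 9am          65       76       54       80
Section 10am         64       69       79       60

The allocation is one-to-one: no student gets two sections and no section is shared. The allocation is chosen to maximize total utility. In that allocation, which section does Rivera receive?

Rivera receives Section 10am.

This is a one-to-one assignment (maximum-weight bipartite matching).
Optimal: Delgado→Section 3pm (55 points), Rivera→Section 10am (69 points), Costa→Section 4pm (89 points), Rossi→Section 9am (80 points) — total 55+69+89+80 = 293 points.
Row-greedy (each student in turn takes its best remaining section) gives 291 points, worse by 2.
Next-best assignment: Delgado→Section 4pm, Rivera→Section 9am, Costa→Section 10am, Rossi→Section 3pm = 291 points.
Swapping Rivera↔Rossi (Rivera→Section 9am 76 points, Rossi→Section 10am 60 points) loses 13.
No other one-to-one assignment exceeds 293 points.
Rivera's own top section is Section 9am (76 points), but forcing Rivera→Section 9am and reassigning the rest optimally gives only 291 points — worse by 2.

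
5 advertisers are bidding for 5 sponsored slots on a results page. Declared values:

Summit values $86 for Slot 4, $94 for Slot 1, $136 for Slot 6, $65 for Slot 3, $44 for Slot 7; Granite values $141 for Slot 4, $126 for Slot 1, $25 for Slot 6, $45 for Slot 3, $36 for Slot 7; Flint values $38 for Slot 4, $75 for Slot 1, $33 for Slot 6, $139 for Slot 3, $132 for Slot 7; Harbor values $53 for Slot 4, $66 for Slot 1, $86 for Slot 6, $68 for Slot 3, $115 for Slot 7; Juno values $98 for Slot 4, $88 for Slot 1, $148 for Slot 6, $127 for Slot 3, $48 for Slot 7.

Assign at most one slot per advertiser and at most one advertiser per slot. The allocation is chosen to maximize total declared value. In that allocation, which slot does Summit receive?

Treat this as an assignment problem: match each advertiser to one slot.
Optimal: Summit→Slot 1 ($94), Granite→Slot 4 ($141), Flint→Slot 3 ($139), Harbor→Slot 7 ($115), Juno→Slot 6 ($148) — total 94+141+139+115+148 = $637.
Row-greedy (each advertiser in turn takes its best remaining slot) gives $619, worse by 18.
No other one-to-one assignment exceeds $637.
Summit's own top slot is Slot 6 ($136), but forcing Summit→Slot 6 and reassigning the rest optimally gives only $619 — worse by 18.

Summit receives Slot 1.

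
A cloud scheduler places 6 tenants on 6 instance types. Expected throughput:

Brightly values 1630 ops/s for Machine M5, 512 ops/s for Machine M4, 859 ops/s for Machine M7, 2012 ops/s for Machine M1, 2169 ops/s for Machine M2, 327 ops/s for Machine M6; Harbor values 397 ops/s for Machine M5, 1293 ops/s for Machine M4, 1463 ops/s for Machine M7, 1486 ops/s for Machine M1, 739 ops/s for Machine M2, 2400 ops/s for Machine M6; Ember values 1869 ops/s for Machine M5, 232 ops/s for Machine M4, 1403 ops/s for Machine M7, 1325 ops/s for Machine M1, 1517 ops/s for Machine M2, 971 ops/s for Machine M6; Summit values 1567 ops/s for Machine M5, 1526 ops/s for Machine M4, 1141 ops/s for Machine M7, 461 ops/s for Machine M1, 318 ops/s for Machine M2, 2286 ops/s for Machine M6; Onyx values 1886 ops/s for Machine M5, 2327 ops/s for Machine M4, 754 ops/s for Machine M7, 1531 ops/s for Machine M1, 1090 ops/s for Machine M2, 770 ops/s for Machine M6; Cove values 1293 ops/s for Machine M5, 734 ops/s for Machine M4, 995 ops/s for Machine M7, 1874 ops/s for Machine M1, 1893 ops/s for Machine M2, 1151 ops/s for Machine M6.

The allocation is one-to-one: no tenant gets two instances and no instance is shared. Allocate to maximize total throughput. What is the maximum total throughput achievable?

Optimal: Brightly→Machine M2 (2169 ops/s), Harbor→Machine M7 (1463 ops/s), Ember→Machine M5 (1869 ops/s), Summit→Machine M6 (2286 ops/s), Onyx→Machine M4 (2327 ops/s), Cove→Machine M1 (1874 ops/s) — total 2169+1463+1869+2286+2327+1874 = 11988 ops/s.
Row-greedy (each tenant in turn takes its best remaining instance) gives 10490 ops/s, worse by 1498.

Maximum total: 11988 ops/s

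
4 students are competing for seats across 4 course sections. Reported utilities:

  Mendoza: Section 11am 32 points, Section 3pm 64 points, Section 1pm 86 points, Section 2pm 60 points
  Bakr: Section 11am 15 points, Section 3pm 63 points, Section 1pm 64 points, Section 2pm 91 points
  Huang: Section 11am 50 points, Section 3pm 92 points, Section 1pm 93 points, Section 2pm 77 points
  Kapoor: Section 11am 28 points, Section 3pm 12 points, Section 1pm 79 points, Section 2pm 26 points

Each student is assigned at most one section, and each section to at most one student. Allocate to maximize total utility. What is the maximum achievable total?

Optimal: Mendoza→Section 1pm (86 points), Bakr→Section 2pm (91 points), Huang→Section 3pm (92 points), Kapoor→Section 11am (28 points) — total 86+91+92+28 = 297 points.
Column-greedy (each section in turn goes to its best remaining student) gives 284 points, worse by 13.

Maximum total: 297 points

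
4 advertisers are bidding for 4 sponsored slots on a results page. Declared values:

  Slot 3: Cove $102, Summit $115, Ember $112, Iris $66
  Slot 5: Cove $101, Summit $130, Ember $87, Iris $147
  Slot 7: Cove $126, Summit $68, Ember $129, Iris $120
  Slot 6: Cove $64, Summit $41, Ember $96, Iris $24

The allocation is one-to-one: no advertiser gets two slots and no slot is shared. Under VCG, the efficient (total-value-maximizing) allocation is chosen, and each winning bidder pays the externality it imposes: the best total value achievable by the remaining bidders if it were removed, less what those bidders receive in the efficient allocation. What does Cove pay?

Cove pays $33.

Efficient allocation: Cove→Slot 7 ($126), Summit→Slot 3 ($115), Ember→Slot 6 ($96), Iris→Slot 5 ($147); total welfare W = $484.
Cove receives Slot 7 at value $126, so the others get W − 126 = $358.
Without Cove: best allocation of the remaining 3 bidders over all 4 slots is Summit→Slot 3 ($115), Ember→Slot 7 ($129), Iris→Slot 5 ($147), total $391.
VCG payment = (others' best without Cove) − (others' welfare with Cove) = 391 − 358 = $33.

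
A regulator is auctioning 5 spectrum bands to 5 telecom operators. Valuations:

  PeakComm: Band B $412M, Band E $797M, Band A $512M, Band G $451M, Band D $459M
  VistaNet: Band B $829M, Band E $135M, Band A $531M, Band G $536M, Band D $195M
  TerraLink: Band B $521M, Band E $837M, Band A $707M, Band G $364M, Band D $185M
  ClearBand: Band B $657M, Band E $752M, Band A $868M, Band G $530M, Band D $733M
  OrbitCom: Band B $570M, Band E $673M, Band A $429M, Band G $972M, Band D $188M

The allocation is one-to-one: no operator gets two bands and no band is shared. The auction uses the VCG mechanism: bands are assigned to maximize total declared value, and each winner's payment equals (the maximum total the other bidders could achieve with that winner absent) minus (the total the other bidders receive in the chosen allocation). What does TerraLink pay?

TerraLink pays $135M.

Efficient allocation: PeakComm→Band E ($797M), VistaNet→Band B ($829M), TerraLink→Band A ($707M), ClearBand→Band D ($733M), OrbitCom→Band G ($972M); total welfare W = $4038M.
TerraLink receives Band A at value $707M, so the others get W − 707 = $3331M.
Without TerraLink: best allocation of the remaining 4 bidders over all 5 bands is PeakComm→Band E ($797M), VistaNet→Band B ($829M), ClearBand→Band A ($868M), OrbitCom→Band G ($972M), total $3466M.
VCG payment = (others' best without TerraLink) − (others' welfare with TerraLink) = 3466 − 3331 = $135M.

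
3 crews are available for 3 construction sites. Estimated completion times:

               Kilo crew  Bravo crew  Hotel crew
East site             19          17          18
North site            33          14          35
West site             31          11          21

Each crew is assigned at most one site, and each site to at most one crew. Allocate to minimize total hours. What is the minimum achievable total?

Optimal: Kilo crew→East site (19 hours), Bravo crew→North site (14 hours), Hotel crew→West site (21 hours) — total 19+14+21 = 54 hours.
Min-entry greedy (repeatedly take the single cheapest remaining cell) gives 62 hours, worse by 8.
Next-best assignment: Kilo crew→North site, Bravo crew→West site, Hotel crew→East site = 62 hours.
Swapping Bravo crew↔Kilo crew (Bravo crew→East site 17 hours, Kilo crew→North site 33 hours) adds 17.
Checked against all permutations: 54 hours is optimal.

Min total: 54 hours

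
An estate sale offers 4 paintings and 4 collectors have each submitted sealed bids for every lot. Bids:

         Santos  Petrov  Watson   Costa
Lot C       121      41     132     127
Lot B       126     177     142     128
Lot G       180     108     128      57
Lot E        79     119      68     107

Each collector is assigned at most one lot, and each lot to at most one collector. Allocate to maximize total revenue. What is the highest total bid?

Maximum total: $596

Optimal: Santos→Lot G ($180), Petrov→Lot B ($177), Watson→Lot C ($132), Costa→Lot E ($107) — total 180+177+132+107 = $596.
Next-best assignment: Santos→Lot G, Petrov→Lot E, Watson→Lot B, Costa→Lot C = $568.
No other one-to-one assignment exceeds $596.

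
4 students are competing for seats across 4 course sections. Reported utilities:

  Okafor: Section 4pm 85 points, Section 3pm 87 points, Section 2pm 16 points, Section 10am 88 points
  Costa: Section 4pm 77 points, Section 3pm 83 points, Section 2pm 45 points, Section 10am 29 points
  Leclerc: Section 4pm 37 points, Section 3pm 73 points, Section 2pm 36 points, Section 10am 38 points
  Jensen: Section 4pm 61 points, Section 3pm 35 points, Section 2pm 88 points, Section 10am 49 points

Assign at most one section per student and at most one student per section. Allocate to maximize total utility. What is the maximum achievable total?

Maximum total: 326 points

Optimal: Okafor→Section 10am (88 points), Costa→Section 4pm (77 points), Leclerc→Section 3pm (73 points), Jensen→Section 2pm (88 points) — total 88+77+73+88 = 326 points.
Max-entry greedy (repeatedly take the single best remaining cell) gives 296 points, worse by 30.
Next-best assignment: Okafor→Section 10am, Costa→Section 3pm, Leclerc→Section 4pm, Jensen→Section 2pm = 296 points.
Swapping Leclerc↔Costa (Leclerc→Section 4pm 37 points, Costa→Section 3pm 83 points) loses 30.
Every other assignment is strictly worse.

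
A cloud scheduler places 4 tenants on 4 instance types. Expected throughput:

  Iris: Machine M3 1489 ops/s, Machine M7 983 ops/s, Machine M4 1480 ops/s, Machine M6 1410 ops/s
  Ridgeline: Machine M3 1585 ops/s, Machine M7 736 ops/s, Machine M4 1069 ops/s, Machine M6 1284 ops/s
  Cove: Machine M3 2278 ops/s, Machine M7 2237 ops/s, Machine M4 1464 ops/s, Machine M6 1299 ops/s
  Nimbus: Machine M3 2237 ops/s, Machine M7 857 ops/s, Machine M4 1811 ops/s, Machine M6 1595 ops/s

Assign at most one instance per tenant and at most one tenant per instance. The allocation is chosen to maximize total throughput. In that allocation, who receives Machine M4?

This is the linear assignment problem.
Optimal: Iris→Machine M4 (1480 ops/s), Ridgeline→Machine M6 (1284 ops/s), Cove→Machine M7 (2237 ops/s), Nimbus→Machine M3 (2237 ops/s) — total 1480+1284+2237+2237 = 7238 ops/s.
Column-greedy (each instance in turn goes to its best remaining tenant) gives 6356 ops/s, worse by 882.
Next-best assignment: Iris→Machine M6, Ridgeline→Machine M3, Cove→Machine M7, Nimbus→Machine M4 = 7043 ops/s.
Every other assignment is strictly worse.
Iris's own top instance is Machine M3 (1489 ops/s), but forcing Iris→Machine M3 and reassigning the rest optimally gives only 6821 ops/s — worse by 417.

Iris receives Machine M4.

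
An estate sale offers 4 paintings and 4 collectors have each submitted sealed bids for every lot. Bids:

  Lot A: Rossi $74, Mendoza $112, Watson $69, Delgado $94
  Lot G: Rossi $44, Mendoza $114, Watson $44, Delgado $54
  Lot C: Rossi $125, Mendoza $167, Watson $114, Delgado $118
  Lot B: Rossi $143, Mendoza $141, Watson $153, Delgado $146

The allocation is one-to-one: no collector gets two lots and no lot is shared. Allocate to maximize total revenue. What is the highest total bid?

Max total: $486

This is the linear assignment problem.
Optimal: Rossi→Lot C ($125), Mendoza→Lot G ($114), Watson→Lot B ($153), Delgado→Lot A ($94) — total 125+114+153+94 = $486.
Row-greedy (each collector in turn takes its best remaining lot) gives $433, worse by 53.
Next-best assignment: Rossi→Lot B, Mendoza→Lot G, Watson→Lot C, Delgado→Lot A = $465.
Checked against all permutations: $486 is optimal.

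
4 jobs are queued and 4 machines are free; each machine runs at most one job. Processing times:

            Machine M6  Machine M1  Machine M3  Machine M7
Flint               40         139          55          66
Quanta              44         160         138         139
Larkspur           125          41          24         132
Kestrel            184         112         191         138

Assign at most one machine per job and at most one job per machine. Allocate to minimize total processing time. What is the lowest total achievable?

Minimum total: 246 min

This is the linear assignment problem.
Optimal: Flint→Machine M7 (66 min), Quanta→Machine M6 (44 min), Larkspur→Machine M3 (24 min), Kestrel→Machine M1 (112 min) — total 66+44+24+112 = 246 min.
Row-greedy (each job in turn takes its cheapest remaining machine) gives 357 min, worse by 111.
Every other assignment is strictly worse.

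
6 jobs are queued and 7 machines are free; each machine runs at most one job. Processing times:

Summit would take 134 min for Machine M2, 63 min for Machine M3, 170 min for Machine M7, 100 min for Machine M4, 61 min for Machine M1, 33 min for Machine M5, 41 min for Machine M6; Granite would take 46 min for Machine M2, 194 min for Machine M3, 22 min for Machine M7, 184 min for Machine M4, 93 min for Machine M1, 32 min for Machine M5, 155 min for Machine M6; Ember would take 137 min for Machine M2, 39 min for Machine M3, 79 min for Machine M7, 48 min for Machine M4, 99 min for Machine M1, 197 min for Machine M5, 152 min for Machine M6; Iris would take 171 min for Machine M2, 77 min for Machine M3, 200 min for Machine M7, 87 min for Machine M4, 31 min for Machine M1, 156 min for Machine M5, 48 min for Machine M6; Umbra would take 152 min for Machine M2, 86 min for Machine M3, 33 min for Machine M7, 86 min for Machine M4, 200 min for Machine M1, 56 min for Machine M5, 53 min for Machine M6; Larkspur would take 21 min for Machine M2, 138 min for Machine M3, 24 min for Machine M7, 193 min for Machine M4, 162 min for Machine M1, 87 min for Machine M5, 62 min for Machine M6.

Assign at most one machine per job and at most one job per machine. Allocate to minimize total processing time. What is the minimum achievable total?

This is the linear assignment problem.
Optimal: Summit→Machine M6 (41 min), Granite→Machine M5 (32 min), Ember→Machine M3 (39 min), Iris→Machine M1 (31 min), Umbra→Machine M7 (33 min), Larkspur→Machine M2 (21 min) — total 41+32+39+31+33+21 = 197 min.
Column-greedy (each machine in turn goes to its cheapest remaining job) gives 232 min, worse by 35.
Checked against all permutations: 197 min is optimal.

Minimum total: 197 min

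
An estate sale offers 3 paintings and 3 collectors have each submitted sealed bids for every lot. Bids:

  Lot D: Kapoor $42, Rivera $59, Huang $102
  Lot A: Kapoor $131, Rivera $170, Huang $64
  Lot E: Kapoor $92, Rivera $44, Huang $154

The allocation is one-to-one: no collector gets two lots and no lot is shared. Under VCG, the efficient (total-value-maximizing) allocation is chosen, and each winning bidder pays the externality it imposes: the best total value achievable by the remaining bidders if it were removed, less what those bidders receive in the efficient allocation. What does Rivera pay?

Rivera pays $89.

Efficient allocation: Kapoor→Lot D ($42), Rivera→Lot A ($170), Huang→Lot E ($154); total welfare W = $366.
Rivera receives Lot A at value $170, so the others get W − 170 = $196.
Without Rivera: best allocation of the remaining 2 bidders over all 3 lots is Kapoor→Lot A ($131), Huang→Lot E ($154), total $285.
VCG payment = (others' best without Rivera) − (others' welfare with Rivera) = 285 − 196 = $89.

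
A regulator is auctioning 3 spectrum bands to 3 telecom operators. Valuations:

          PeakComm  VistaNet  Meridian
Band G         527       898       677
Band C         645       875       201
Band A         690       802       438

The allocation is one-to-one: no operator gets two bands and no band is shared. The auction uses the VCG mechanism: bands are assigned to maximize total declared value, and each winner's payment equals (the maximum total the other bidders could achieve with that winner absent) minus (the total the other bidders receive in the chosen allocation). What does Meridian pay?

Meridian pays $23M.

Efficient allocation: PeakComm→Band A ($690M), VistaNet→Band C ($875M), Meridian→Band G ($677M); total welfare W = $2242M.
Meridian receives Band G at value $677M, so the others get W − 677 = $1565M.
Without Meridian: best allocation of the remaining 2 bidders over all 3 bands is PeakComm→Band A ($690M), VistaNet→Band G ($898M), total $1588M.
VCG payment = (others' best without Meridian) − (others' welfare with Meridian) = 1588 − 1565 = $23M.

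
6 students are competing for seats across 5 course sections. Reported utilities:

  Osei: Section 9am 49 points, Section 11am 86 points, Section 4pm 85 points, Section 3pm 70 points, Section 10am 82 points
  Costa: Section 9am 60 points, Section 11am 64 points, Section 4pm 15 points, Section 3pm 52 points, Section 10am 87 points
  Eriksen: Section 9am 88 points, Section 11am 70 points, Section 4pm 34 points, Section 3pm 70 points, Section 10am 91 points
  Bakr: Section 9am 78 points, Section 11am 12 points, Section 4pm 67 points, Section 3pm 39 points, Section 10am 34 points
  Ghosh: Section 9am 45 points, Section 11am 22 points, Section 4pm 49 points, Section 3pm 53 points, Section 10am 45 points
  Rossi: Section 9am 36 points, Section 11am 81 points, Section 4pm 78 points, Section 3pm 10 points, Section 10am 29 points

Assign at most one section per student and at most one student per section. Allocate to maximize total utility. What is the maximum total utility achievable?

Max total: 401 points

Optimal: Bakr→Section 9am (78 points), Rossi→Section 11am (81 points), Osei→Section 4pm (85 points), Eriksen→Section 3pm (70 points), Costa→Section 10am (87 points) — total 78+81+85+70+87 = 401 points.
Row-greedy (each student in turn takes its best remaining section) gives 381 points, worse by 20.
Next-best assignment: Bakr→Section 9am, Osei→Section 11am, Rossi→Section 4pm, Eriksen→Section 3pm, Costa→Section 10am = 399 points.
Swapping Eriksen↔Rossi (Eriksen→Section 11am 70 points, Rossi→Section 3pm 10 points) loses 71.
Checked against all permutations: 401 points is optimal.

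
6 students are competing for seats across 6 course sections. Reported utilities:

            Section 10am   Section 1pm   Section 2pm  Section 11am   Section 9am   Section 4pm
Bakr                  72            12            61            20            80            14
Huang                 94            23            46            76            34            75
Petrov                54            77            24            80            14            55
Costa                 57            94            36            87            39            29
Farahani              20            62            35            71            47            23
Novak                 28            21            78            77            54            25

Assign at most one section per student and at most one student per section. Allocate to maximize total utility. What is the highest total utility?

Max total: 472 points

Optimal: Bakr→Section 9am (80 points), Huang→Section 10am (94 points), Petrov→Section 4pm (55 points), Costa→Section 1pm (94 points), Farahani→Section 11am (71 points), Novak→Section 2pm (78 points) — total 80+94+55+94+71+78 = 472 points.
Column-greedy (each section in turn goes to its best remaining student) gives 449 points, worse by 23.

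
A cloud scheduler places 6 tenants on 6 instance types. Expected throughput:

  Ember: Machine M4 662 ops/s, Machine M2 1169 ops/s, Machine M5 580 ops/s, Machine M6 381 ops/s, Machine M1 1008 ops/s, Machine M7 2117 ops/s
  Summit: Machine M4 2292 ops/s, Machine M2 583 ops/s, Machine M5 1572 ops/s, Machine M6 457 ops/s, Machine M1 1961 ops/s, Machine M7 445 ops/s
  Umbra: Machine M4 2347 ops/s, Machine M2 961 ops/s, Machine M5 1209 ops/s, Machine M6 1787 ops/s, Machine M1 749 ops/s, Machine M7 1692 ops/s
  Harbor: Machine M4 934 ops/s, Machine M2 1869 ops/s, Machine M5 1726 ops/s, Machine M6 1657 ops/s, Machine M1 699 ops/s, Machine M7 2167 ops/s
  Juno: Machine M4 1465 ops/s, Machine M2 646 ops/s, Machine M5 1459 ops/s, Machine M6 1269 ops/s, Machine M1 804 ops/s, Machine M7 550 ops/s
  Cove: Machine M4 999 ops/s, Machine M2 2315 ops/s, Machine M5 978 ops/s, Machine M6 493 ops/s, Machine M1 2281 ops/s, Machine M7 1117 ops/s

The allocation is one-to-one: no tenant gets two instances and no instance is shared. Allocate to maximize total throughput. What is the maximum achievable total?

Treat this as an assignment problem: match each tenant to one instance.
Optimal: Ember→Machine M7 (2117 ops/s), Summit→Machine M1 (1961 ops/s), Umbra→Machine M4 (2347 ops/s), Harbor→Machine M6 (1657 ops/s), Juno→Machine M5 (1459 ops/s), Cove→Machine M2 (2315 ops/s) — total 2117+1961+2347+1657+1459+2315 = 11856 ops/s.
Max-entry greedy (repeatedly take the single best remaining cell) gives 10630 ops/s, worse by 1226.
Next-best assignment: Ember→Machine M7, Summit→Machine M4, Umbra→Machine M6, Harbor→Machine M2, Juno→Machine M5, Cove→Machine M1 = 11805 ops/s.
Swapping Harbor↔Cove (Harbor→Machine M2 1869 ops/s, Cove→Machine M6 493 ops/s) loses 1610.

Maximum total: 11856 ops/s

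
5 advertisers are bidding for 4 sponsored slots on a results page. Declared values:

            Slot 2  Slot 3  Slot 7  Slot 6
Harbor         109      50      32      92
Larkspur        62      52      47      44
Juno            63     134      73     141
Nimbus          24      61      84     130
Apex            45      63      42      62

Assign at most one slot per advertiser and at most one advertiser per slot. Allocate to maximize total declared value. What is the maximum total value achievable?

Max total: $420

This is the linear assignment problem.
Optimal: Harbor→Slot 2 ($109), Juno→Slot 3 ($134), Larkspur→Slot 7 ($47), Nimbus→Slot 6 ($130) — total 109+134+47+130 = $420.
Max-entry greedy (repeatedly take the single best remaining cell) gives $397, worse by 23.
Every other assignment is strictly worse.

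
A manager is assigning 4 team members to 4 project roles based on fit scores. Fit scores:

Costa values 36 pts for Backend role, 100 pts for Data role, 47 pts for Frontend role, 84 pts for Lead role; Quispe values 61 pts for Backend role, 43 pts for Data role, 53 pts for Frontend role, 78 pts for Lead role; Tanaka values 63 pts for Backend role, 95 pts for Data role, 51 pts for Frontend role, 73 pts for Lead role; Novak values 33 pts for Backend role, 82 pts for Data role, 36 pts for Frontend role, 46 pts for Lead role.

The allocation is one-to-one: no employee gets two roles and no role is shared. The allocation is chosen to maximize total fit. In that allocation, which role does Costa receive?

Costa receives Lead role.

Treat this as an assignment problem: match each employee to one role.
Optimal: Costa→Lead role (84 pts), Quispe→Frontend role (53 pts), Tanaka→Backend role (63 pts), Novak→Data role (82 pts) — total 84+53+63+82 = 282 pts.
Column-greedy (each role in turn goes to its best remaining employee) gives 262 pts, worse by 20.
Next-best assignment: Costa→Lead role, Quispe→Backend role, Tanaka→Frontend role, Novak→Data role = 278 pts.
Swapping Quispe↔Costa (Quispe→Lead role 78 pts, Costa→Frontend role 47 pts) loses 12.
Checked against all permutations: 282 pts is optimal.
Costa's own top role is Data role (100 pts), but forcing Costa→Data role and reassigning the rest optimally gives only 277 pts — worse by 5.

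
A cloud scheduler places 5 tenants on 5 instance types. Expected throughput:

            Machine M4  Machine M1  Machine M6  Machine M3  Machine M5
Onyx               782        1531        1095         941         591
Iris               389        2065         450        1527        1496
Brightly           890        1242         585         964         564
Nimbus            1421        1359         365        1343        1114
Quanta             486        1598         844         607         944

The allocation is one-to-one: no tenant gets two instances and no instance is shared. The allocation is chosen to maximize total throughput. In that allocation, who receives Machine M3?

Optimal: Onyx→Machine M6 (1095 ops/s), Iris→Machine M5 (1496 ops/s), Brightly→Machine M3 (964 ops/s), Nimbus→Machine M4 (1421 ops/s), Quanta→Machine M1 (1598 ops/s) — total 1095+1496+964+1421+1598 = 6574 ops/s.
Row-greedy (each tenant in turn takes its best remaining instance) gives 5906 ops/s, worse by 668.
Next-best assignment: Onyx→Machine M6, Iris→Machine M1, Brightly→Machine M3, Nimbus→Machine M4, Quanta→Machine M5 = 6489 ops/s.
Brightly's own top instance is Machine M1 (1242 ops/s), but forcing Brightly→Machine M1 and reassigning the rest optimally gives only 6229 ops/s — worse by 345.

Brightly receives Machine M3.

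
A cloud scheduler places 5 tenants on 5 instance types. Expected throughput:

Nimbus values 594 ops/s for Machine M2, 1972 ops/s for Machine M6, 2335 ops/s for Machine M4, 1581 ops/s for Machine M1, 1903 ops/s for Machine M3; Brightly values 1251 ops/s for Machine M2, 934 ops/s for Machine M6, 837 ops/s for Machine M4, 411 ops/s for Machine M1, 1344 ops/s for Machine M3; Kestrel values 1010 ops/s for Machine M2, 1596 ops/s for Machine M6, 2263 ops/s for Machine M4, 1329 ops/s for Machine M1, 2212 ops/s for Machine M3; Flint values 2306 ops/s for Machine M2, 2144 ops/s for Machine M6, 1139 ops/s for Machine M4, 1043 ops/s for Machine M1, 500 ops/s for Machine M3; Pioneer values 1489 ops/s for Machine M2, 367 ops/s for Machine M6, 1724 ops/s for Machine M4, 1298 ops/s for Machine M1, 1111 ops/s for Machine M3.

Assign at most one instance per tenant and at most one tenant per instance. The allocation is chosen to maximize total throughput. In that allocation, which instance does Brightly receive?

Optimal: Nimbus→Machine M4 (2335 ops/s), Brightly→Machine M2 (1251 ops/s), Kestrel→Machine M3 (2212 ops/s), Flint→Machine M6 (2144 ops/s), Pioneer→Machine M1 (1298 ops/s) — total 2335+1251+2212+2144+1298 = 9240 ops/s.
Next-best assignment: Nimbus→Machine M6, Brightly→Machine M3, Kestrel→Machine M4, Flint→Machine M2, Pioneer→Machine M1 = 9183 ops/s.
Swapping Kestrel↔Brightly (Kestrel→Machine M2 1010 ops/s, Brightly→Machine M3 1344 ops/s) loses 1109.
Checked against all permutations: 9240 ops/s is optimal.
Brightly's own top instance is Machine M3 (1344 ops/s), but forcing Brightly→Machine M3 and reassigning the rest optimally gives only 9183 ops/s — worse by 57.

Brightly receives Machine M2.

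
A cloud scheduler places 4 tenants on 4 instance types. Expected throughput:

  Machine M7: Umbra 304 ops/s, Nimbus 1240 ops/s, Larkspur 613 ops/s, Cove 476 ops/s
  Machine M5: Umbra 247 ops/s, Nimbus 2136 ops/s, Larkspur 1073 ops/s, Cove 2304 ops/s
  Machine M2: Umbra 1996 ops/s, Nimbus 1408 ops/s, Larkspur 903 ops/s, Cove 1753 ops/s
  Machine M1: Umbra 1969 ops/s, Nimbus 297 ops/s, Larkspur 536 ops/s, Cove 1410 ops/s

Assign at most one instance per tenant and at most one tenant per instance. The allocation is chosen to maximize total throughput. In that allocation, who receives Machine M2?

Cove receives Machine M2.

Optimal: Umbra→Machine M1 (1969 ops/s), Nimbus→Machine M5 (2136 ops/s), Larkspur→Machine M7 (613 ops/s), Cove→Machine M2 (1753 ops/s) — total 1969+2136+613+1753 = 6471 ops/s.
Next-best assignment: Umbra→Machine M1, Nimbus→Machine M7, Larkspur→Machine M2, Cove→Machine M5 = 6416 ops/s.
Swapping Larkspur↔Umbra (Larkspur→Machine M1 536 ops/s, Umbra→Machine M7 304 ops/s) loses 1742.
Cove's own top instance is Machine M5 (2304 ops/s), but forcing Cove→Machine M5 and reassigning the rest optimally gives only 6416 ops/s — worse by 55.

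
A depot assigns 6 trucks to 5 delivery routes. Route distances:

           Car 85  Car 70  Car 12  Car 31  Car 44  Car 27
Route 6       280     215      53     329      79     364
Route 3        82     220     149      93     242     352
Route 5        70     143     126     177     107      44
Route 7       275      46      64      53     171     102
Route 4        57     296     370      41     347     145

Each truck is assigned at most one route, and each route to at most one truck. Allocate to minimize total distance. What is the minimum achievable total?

Optimal: Car 12→Route 6 (53 km), Car 85→Route 3 (82 km), Car 27→Route 5 (44 km), Car 70→Route 7 (46 km), Car 31→Route 4 (41 km) — total 53+82+44+46+41 = 266 km.
Row-greedy (each truck in turn takes its cheapest remaining route) gives 356 km, worse by 90.

Min total: 266 km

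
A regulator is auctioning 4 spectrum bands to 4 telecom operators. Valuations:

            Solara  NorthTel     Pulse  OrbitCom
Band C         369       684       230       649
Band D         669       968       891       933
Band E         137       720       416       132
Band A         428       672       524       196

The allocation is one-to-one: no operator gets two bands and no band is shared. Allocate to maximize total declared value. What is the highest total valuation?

Max total: $2688M

Optimal: Solara→Band A ($428M), NorthTel→Band E ($720M), Pulse→Band D ($891M), OrbitCom→Band C ($649M) — total 428+720+891+649 = $2688M.
Column-greedy (each band in turn goes to its best remaining operator) gives $2461M, worse by 227.
Swapping NorthTel↔Pulse (NorthTel→Band D $968M, Pulse→Band E $416M) loses 227.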